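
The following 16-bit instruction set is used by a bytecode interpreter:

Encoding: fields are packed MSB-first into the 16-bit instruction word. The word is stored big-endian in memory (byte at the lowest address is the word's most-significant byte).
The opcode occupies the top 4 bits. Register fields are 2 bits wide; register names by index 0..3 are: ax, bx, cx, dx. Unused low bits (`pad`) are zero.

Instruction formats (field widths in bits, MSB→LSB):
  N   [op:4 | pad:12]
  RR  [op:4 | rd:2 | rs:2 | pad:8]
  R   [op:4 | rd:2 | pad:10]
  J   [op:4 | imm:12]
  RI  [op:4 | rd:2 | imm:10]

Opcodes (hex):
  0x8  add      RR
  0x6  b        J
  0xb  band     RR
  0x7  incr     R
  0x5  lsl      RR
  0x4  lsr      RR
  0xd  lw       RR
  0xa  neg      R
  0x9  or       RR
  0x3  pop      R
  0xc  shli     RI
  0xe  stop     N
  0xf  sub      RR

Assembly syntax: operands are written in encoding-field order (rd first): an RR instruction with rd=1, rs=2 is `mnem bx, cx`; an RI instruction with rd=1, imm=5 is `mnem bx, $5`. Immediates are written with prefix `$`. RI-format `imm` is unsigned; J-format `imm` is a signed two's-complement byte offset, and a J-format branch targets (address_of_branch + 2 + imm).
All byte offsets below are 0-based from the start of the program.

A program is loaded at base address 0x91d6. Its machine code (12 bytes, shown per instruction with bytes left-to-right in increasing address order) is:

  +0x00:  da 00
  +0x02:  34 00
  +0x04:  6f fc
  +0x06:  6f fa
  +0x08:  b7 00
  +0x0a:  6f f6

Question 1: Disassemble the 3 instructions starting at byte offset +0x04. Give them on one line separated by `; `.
b $-4; b $-6; band bx, dx

off 0x04: read 6f fc as big → 0x6ffc
  op=0x6ffc>>12=0x6 ⇒ b (J)
  [11:0] imm=4092 (s12→-4) = $-4
off 0x06: read 6f fa as big → 0x6ffa
  op=0x6ffa>>12=0x6 ⇒ b (J)
  [11:0] imm=4090 (s12→-6) = $-6
off 0x08: read b7 00 as big → 0xb700
  op=0xb700>>12=0xb ⇒ band (RR)
  [11:10] rd=1 = bx
  [9:8] rs=3 = dx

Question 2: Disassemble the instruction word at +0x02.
+0x02: 34 00 ⇒ word 0x3400 (big)
  opcode bits[15:12]=0x3: pop/R
  rd@[11:10]=0x1 ⇒ bx

pop bx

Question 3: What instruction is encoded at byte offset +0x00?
lw cx, cx

+0x00: da 00 ⇒ word 0xda00 (big)
  top 4b → 0xd → lw [RR]
  rd: (w>>10)&0x3=0x2 → cx
  rs: (w>>8)&0x3=0x2 → cx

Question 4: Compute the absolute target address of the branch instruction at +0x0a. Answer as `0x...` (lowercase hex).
0x91d8

+0x0a: 6f f6 ⇒ word 0x6ff6 (big)
  op=0x6ff6>>12=0x6 ⇒ b (J)
  [11:0] imm=4086 (s12→-10) = $-10
  target = base 0x91d6 + off 0x0a + 2 + imm -10 = 0x91d8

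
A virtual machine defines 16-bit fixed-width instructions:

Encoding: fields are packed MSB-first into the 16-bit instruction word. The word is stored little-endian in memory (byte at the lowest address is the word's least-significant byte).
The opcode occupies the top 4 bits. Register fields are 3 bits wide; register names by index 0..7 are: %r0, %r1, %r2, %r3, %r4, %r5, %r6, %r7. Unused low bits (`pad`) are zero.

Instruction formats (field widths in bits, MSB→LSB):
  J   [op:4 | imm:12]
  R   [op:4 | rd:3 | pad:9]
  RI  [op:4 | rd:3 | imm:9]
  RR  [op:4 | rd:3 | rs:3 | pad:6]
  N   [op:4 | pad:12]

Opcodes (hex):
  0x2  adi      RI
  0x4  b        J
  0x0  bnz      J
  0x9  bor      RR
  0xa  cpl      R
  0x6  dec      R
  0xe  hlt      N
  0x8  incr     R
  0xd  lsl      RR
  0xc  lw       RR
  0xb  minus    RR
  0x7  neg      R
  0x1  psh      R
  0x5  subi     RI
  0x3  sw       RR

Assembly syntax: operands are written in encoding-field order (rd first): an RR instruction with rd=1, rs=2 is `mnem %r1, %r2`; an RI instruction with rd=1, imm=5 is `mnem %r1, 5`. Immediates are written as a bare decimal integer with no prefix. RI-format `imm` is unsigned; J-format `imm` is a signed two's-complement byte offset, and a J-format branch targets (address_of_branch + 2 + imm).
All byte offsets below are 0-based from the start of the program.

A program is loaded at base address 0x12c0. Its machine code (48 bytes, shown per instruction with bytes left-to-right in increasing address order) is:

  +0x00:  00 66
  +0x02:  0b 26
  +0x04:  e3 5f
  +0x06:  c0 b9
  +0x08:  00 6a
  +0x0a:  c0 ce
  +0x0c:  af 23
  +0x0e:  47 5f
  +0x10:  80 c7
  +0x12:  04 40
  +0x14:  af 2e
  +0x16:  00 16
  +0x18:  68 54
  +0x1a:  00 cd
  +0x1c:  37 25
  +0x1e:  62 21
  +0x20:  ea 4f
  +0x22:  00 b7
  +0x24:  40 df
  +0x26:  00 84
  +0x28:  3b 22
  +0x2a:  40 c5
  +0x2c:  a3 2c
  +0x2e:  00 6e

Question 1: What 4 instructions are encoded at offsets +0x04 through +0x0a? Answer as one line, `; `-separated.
off 0x04: read e3 5f as little → 0x5fe3
  op=0x5fe3>>12=0x5 ⇒ subi (RI)
  rd: (w>>9)&0x7=0x7 → %r7
  imm: (w>>0)&0x1ff=0x1e3 → 483
off 0x06: read c0 b9 as little → 0xb9c0
  op=0xb9c0>>12=0xb ⇒ minus (RR)
  rd: (w>>9)&0x7=0x4 → %r4
  rs: (w>>6)&0x7=0x7 → %r7
off 0x08: read 00 6a as little → 0x6a00
  op=0x6a00>>12=0x6 ⇒ dec (R)
  rd: (w>>9)&0x7=0x5 → %r5
off 0x0a: read c0 ce as little → 0xcec0
  op=0xcec0>>12=0xc ⇒ lw (RR)
  rd: (w>>9)&0x7=0x7 → %r7
  rs: (w>>6)&0x7=0x3 → %r3

subi %r7, 483; minus %r4, %r7; dec %r5; lw %r7, %r3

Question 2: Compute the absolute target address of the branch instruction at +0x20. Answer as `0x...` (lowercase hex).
off 0x20: read ea 4f as little → 0x4fea
  op=0x4fea>>12=0x4 ⇒ b (J)
  [11:0] imm=4074 (s12→-22) = -22
  target = base 0x12c0 + off 0x20 + 2 + imm -22 = 0x12cc

0x12cc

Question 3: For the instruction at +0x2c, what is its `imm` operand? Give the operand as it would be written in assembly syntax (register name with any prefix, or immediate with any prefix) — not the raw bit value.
163

[2c] a3 2c → 0x2ca3
  op=0x2ca3>>12=0x2 ⇒ adi (RI)
  rd@[11:9]=0x6 ⇒ %r6
  imm@[8:0]=0xa3 ⇒ 163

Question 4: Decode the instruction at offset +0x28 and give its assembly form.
adi %r1, 59

@+28  little-endian(3b 22) = 0x223b
  op=0x223b>>12=0x2 ⇒ adi (RI)
  [11:9] rd=1 = %r1
  [8:0] imm=59 = 59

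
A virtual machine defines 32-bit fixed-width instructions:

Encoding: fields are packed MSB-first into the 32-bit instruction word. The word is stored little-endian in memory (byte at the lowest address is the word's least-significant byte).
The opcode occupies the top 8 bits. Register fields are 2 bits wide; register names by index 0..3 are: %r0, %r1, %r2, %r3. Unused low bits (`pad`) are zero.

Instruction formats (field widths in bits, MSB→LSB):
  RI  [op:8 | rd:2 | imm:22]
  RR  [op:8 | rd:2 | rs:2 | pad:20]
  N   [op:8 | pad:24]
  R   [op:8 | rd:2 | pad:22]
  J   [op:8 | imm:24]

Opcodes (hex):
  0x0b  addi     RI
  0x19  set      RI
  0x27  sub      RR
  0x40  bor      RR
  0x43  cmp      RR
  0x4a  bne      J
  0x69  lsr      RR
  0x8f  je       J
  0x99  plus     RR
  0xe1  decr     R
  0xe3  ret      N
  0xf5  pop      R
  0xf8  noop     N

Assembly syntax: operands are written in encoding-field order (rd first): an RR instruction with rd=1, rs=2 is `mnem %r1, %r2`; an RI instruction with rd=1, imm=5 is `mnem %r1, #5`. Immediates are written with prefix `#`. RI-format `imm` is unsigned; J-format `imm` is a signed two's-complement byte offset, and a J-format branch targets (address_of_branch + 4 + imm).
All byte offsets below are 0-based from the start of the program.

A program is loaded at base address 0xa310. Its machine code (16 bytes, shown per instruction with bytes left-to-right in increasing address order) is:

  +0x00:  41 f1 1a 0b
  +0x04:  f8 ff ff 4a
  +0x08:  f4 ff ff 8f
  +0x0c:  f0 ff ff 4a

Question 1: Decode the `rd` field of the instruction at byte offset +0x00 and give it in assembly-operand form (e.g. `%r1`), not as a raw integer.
%r0

@+00  little-endian(41 f1 1a 0b) = 0x0b1af141
  top 8b → 0xb → addi [RI]
  rd@[23:22]=0x0 ⇒ %r0
  imm@[21:0]=0x1af141 ⇒ #1765697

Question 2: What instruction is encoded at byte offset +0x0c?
bne #-16

off 0x0c: read f0 ff ff 4a as little → 0x4afffff0
  top 8b → 0x4a → bne [J]
  [23:0] imm=16777200 (s24→-16) = #-16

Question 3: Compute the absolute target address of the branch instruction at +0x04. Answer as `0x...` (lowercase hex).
off 0x04: read f8 ff ff 4a as little → 0x4afffff8
  op=0x4afffff8>>24=0x4a ⇒ bne (J)
  imm: (w>>0)&0xffffff=0xfffff8 (s24→-8) → #-8
  target = base 0xa310 + off 0x04 + 4 + imm -8 = 0xa310

0xa310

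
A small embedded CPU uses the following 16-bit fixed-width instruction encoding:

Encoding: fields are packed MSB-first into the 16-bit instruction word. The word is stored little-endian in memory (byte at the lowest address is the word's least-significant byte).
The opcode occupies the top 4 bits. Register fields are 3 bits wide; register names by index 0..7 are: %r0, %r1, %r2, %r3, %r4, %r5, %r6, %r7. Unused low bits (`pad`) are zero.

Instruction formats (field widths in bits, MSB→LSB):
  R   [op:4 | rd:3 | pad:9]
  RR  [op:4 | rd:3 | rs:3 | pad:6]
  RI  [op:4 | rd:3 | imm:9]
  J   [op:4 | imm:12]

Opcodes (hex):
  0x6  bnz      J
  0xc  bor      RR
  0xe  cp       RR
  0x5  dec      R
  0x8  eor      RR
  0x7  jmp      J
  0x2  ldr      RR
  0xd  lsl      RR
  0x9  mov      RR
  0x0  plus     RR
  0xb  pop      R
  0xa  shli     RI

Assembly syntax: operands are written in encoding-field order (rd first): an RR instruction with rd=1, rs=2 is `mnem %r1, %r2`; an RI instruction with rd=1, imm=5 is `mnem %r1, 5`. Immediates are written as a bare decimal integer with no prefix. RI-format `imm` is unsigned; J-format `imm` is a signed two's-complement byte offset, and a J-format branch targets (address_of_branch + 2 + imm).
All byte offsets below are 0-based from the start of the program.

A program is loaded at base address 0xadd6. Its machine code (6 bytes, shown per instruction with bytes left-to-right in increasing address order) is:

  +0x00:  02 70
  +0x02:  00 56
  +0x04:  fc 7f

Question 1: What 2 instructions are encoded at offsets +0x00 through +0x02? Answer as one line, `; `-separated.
jmp 2; dec %r3

off 0x00: read 02 70 as little → 0x7002
  top 4b → 0x7 → jmp [J]
  imm@[11:0]=0x2 ⇒ 2
off 0x02: read 00 56 as little → 0x5600
  top 4b → 0x5 → dec [R]
  rd@[11:9]=0x3 ⇒ %r3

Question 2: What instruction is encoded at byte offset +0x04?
jmp -4

@+04  little-endian(fc 7f) = 0x7ffc
  op=0x7ffc>>12=0x7 ⇒ jmp (J)
  imm: (w>>0)&0xfff=0xffc (s12→-4) → -4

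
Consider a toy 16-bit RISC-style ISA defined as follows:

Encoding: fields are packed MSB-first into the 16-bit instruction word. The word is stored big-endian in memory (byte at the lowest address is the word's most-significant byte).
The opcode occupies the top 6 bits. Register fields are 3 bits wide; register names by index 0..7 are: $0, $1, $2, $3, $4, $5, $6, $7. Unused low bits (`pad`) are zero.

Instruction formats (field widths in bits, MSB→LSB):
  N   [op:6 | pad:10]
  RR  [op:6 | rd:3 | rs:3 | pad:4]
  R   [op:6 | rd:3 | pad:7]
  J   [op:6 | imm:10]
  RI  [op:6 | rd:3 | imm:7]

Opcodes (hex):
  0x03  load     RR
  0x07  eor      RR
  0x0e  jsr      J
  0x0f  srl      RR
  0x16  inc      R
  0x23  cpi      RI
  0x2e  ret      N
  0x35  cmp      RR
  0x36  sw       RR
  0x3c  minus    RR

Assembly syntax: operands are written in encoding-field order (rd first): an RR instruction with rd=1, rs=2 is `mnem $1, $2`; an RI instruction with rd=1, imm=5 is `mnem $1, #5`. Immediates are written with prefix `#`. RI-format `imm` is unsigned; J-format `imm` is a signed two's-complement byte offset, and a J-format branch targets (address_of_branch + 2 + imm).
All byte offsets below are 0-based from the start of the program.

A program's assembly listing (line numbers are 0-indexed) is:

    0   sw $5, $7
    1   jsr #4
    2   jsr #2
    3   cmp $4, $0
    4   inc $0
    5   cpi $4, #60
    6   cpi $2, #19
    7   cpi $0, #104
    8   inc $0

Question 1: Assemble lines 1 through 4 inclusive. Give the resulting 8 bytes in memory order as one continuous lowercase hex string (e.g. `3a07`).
1. jsr fields op=0xe:6|imm=4:10 → word 3804h → 38 04
2. jsr fields op=0xe:6|imm=2:10 → word 3802h → 38 02
3. cmp fields op=0x35:6|rd=4:3|rs=0:3|pad=0:4 → word d600h → d6 00
4. inc fields op=0x16:6|rd=0:3|pad=0:7 → word 5800h → 58 00

38043802d6005800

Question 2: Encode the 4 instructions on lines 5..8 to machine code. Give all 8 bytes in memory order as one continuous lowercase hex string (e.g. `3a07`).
8e3c8d138c685800

5. cpi fields op=0x23:6|rd=4:3|imm=60:7 → word 8e3ch → 8e 3c
6. cpi fields op=0x23:6|rd=2:3|imm=19:7 → word 8d13h → 8d 13
7. cpi fields op=0x23:6|rd=0:3|imm=104:7 → word 8c68h → 8c 68
8. inc fields op=0x16:6|rd=0:3|pad=0:7 → word 5800h → 58 00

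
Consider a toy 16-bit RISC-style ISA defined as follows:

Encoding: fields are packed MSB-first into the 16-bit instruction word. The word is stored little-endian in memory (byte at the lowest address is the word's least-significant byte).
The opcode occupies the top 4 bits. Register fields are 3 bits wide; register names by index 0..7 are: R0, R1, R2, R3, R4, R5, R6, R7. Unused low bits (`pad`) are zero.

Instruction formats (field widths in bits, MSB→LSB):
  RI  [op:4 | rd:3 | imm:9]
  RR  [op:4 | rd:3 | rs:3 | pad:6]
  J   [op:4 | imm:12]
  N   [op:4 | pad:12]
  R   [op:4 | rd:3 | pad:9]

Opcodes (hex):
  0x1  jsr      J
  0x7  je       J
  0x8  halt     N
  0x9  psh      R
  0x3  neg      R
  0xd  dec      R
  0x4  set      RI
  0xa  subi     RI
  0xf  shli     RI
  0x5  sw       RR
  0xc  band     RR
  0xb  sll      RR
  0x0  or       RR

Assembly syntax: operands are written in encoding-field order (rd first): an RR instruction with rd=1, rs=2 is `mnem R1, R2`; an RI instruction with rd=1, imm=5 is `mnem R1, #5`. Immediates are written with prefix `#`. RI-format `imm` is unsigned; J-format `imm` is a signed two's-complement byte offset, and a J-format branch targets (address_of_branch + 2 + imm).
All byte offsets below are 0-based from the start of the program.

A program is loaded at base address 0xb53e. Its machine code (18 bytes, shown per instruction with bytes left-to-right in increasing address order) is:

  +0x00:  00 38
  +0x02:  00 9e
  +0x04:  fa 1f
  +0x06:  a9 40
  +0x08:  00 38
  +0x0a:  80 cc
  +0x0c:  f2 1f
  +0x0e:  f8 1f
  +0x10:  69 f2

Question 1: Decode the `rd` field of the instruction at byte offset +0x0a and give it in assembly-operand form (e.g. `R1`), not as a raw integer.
R6

off 0x0a: read 80 cc as little → 0xcc80
  op=0xcc80>>12=0xc ⇒ band (RR)
  rd@[11:9]=0x6 ⇒ R6
  rs@[8:6]=0x2 ⇒ R2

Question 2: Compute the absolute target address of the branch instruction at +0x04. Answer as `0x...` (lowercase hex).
0xb53e

+0x04: fa 1f ⇒ word 0x1ffa (little)
  op=0x1ffa>>12=0x1 ⇒ jsr (J)
  imm: (w>>0)&0xfff=0xffa (s12→-6) → #-6
  target = base 0xb53e + off 0x04 + 2 + imm -6 = 0xb53e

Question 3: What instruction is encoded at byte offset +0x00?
neg R4

[00] 00 38 → 0x3800
  op=0x3800>>12=0x3 ⇒ neg (R)
  [11:9] rd=4 = R4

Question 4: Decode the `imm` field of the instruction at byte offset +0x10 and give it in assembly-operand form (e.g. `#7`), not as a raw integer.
off 0x10: read 69 f2 as little → 0xf269
  opcode bits[15:12]=0xf: shli/RI
  [11:9] rd=1 = R1
  [8:0] imm=105 = #105

#105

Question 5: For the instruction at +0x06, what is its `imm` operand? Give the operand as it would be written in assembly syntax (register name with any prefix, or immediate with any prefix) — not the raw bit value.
off 0x06: read a9 40 as little → 0x40a9
  op=0x40a9>>12=0x4 ⇒ set (RI)
  [11:9] rd=0 = R0
  [8:0] imm=169 = #169

#169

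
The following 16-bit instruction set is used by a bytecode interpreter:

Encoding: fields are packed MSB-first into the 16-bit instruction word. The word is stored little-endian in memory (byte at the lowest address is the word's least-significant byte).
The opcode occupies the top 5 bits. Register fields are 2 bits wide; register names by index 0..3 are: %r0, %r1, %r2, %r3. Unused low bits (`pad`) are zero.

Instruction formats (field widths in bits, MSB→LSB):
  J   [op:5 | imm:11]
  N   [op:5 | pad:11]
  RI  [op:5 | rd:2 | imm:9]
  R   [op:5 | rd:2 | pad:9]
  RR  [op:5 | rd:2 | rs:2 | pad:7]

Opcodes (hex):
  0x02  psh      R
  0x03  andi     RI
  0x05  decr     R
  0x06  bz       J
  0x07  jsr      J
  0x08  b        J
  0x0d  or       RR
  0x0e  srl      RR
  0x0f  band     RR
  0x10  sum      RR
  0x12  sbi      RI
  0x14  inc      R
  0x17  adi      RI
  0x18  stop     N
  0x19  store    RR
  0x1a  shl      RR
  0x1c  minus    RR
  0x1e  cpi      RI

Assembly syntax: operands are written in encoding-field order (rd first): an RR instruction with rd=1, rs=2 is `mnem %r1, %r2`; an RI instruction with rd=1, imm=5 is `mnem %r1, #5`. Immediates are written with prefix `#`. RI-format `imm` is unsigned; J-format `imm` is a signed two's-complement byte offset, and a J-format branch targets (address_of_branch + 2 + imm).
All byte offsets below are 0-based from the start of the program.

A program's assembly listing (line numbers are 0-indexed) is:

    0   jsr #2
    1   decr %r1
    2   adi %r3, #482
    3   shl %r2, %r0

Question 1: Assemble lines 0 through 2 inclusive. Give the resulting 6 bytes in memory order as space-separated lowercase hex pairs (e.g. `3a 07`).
0. jsr fields op=0x7:5|imm=2:11 → word 3802h → 02 38
1. decr fields op=0x5:5|rd=1:2|pad=0:9 → word 2a00h → 00 2a
2. adi fields op=0x17:5|rd=3:2|imm=482:9 → word bfe2h → e2 bf

02 38 00 2a e2 bf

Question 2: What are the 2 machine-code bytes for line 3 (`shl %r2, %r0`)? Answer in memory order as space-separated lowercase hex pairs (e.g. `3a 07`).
00 d4

L3: shl op=0x1a:5|rd=2:2|rs=0:2|pad=0:7 ⇒ 0xd400 ⇒ little 00 d4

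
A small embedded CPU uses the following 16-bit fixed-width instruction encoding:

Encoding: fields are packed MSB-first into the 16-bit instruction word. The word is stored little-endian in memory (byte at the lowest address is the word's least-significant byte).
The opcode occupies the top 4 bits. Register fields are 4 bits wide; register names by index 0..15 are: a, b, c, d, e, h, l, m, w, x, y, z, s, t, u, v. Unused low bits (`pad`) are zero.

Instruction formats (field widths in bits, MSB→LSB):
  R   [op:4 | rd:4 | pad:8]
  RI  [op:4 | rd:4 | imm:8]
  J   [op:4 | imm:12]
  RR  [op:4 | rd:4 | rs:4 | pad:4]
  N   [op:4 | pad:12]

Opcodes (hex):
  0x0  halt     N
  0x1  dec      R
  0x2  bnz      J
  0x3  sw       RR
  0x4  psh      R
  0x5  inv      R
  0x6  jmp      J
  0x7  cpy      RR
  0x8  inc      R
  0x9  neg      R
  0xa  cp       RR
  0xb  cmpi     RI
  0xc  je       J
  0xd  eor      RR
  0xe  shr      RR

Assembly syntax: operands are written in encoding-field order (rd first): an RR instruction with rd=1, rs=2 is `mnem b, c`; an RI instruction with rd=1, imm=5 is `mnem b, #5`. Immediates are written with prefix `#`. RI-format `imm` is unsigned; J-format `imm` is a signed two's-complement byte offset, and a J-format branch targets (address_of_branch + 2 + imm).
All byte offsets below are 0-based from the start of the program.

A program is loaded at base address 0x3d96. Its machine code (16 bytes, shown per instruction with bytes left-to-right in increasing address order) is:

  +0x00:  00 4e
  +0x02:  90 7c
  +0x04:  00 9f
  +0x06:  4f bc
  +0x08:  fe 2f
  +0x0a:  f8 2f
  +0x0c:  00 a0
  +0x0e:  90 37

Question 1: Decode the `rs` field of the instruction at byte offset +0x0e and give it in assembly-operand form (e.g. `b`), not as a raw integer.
off 0x0e: read 90 37 as little → 0x3790
  opcode bits[15:12]=0x3: sw/RR
  rd: (w>>8)&0xf=0x7 → m
  rs: (w>>4)&0xf=0x9 → x

x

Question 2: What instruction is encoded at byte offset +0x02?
[02] 90 7c → 0x7c90
  top 4b → 0x7 → cpy [RR]
  rd@[11:8]=0xc ⇒ s
  rs@[7:4]=0x9 ⇒ x

cpy s, x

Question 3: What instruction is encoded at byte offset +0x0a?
off 0x0a: read f8 2f as little → 0x2ff8
  op=0x2ff8>>12=0x2 ⇒ bnz (J)
  [11:0] imm=4088 (s12→-8) = #-8

bnz #-8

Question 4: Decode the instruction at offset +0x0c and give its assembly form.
cp a, a

off 0x0c: read 00 a0 as little → 0xa000
  op=0xa000>>12=0xa ⇒ cp (RR)
  [11:8] rd=0 = a
  [7:4] rs=0 = a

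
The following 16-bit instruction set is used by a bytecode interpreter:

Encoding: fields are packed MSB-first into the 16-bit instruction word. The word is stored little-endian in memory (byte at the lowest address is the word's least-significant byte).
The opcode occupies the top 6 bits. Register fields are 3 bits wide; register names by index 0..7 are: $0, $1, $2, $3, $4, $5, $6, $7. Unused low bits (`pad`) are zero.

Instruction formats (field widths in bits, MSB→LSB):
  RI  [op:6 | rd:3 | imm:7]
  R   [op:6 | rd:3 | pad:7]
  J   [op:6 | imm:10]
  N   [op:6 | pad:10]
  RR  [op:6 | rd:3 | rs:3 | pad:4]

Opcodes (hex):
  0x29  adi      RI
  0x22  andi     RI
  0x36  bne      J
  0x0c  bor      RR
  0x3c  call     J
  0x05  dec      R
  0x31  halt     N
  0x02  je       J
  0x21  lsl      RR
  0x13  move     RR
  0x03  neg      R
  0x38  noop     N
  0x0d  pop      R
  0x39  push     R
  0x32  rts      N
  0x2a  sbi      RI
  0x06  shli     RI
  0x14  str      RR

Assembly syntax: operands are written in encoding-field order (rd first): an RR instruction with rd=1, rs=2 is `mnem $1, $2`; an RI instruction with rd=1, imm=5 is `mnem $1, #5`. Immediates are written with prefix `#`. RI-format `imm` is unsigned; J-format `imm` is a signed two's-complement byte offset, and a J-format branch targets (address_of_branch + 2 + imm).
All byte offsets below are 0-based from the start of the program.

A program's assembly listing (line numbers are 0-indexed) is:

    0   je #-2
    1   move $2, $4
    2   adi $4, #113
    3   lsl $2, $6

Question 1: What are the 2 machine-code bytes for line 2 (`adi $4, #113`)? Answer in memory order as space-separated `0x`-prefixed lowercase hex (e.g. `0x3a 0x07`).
L2: adi op=0x29:6|rd=4:3|imm=113:7 ⇒ 0xa671 ⇒ little 71 a6

0x71 0xa6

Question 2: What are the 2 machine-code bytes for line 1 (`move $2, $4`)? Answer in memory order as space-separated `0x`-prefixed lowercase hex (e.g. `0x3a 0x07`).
L1: move op=0x13:6|rd=2:3|rs=4:3|pad=0:4 ⇒ 0x4d40 ⇒ little 40 4d

0x40 0x4d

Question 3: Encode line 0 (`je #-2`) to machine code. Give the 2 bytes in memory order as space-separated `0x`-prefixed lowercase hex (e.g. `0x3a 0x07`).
line 0 (je): pack op=0x2:6|imm=-2:10 = 0x0bfe; little→ fe 0b

0xfe 0x0b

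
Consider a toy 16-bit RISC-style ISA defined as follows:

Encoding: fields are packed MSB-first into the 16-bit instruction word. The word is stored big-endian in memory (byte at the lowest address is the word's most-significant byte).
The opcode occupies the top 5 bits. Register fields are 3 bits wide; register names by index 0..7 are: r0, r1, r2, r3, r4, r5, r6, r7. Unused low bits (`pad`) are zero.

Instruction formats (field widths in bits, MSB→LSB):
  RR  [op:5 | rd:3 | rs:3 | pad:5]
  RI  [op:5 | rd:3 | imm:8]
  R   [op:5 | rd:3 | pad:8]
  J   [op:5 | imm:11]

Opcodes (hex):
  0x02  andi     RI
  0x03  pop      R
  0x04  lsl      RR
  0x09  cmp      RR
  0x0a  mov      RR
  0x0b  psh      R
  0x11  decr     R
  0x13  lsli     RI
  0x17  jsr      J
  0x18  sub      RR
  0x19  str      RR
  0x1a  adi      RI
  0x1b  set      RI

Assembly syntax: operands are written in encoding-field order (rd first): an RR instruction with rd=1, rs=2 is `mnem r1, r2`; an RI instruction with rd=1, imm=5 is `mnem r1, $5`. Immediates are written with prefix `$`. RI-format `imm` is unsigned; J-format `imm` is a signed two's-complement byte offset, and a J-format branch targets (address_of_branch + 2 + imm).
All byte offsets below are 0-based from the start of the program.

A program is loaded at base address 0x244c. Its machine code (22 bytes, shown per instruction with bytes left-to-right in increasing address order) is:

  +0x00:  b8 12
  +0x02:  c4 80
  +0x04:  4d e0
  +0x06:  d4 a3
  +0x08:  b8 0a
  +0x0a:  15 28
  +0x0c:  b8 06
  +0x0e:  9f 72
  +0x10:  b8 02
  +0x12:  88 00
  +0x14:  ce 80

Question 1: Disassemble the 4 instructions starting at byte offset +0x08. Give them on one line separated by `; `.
off 0x08: read b8 0a as big → 0xb80a
  opcode bits[15:11]=0x17: jsr/J
  imm@[10:0]=0xa ⇒ $10
off 0x0a: read 15 28 as big → 0x1528
  opcode bits[15:11]=0x2: andi/RI
  rd@[10:8]=0x5 ⇒ r5
  imm@[7:0]=0x28 ⇒ $40
off 0x0c: read b8 06 as big → 0xb806
  opcode bits[15:11]=0x17: jsr/J
  imm@[10:0]=0x6 ⇒ $6
off 0x0e: read 9f 72 as big → 0x9f72
  opcode bits[15:11]=0x13: lsli/RI
  rd@[10:8]=0x7 ⇒ r7
  imm@[7:0]=0x72 ⇒ $114

jsr $10; andi r5, $40; jsr $6; lsli r7, $114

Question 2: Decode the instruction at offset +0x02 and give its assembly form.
sub r4, r4

@+02  big-endian(c4 80) = 0xc480
  top 5b → 0x18 → sub [RR]
  [10:8] rd=4 = r4
  [7:5] rs=4 = r4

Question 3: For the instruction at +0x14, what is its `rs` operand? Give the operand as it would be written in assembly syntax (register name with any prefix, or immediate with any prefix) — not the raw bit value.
r4

[14] ce 80 → 0xce80
  top 5b → 0x19 → str [RR]
  rd@[10:8]=0x6 ⇒ r6
  rs@[7:5]=0x4 ⇒ r4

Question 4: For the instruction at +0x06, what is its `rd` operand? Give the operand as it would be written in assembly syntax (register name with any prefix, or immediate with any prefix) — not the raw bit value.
r4

[06] d4 a3 → 0xd4a3
  top 5b → 0x1a → adi [RI]
  rd: (w>>8)&0x7=0x4 → r4
  imm: (w>>0)&0xff=0xa3 → $163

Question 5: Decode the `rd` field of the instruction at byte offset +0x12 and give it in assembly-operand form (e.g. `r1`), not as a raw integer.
r0

off 0x12: read 88 00 as big → 0x8800
  op=0x8800>>11=0x11 ⇒ decr (R)
  rd: (w>>8)&0x7=0x0 → r0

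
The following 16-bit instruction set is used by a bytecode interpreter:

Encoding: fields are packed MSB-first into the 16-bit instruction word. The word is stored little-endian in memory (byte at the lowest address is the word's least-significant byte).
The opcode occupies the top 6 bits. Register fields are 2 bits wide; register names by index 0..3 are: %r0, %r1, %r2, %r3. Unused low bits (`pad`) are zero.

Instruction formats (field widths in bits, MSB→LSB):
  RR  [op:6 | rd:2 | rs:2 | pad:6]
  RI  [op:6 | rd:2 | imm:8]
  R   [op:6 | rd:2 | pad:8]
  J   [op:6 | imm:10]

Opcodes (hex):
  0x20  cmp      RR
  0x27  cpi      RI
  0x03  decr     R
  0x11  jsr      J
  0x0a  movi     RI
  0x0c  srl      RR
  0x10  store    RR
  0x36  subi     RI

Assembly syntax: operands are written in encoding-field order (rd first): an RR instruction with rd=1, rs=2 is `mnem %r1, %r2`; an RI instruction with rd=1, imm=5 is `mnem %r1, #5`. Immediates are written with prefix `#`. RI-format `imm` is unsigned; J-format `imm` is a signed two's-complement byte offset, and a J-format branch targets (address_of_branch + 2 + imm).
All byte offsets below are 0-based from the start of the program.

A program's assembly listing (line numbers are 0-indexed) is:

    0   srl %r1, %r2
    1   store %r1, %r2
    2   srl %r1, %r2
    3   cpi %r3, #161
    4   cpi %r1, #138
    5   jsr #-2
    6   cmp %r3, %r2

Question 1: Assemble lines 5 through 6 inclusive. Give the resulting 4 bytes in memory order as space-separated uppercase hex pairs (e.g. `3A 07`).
FE 47 80 83

L5: jsr op=0x11:6|imm=-2:10 ⇒ 0x47fe ⇒ little fe 47
L6: cmp op=0x20:6|rd=3:2|rs=2:2|pad=0:6 ⇒ 0x8380 ⇒ little 80 83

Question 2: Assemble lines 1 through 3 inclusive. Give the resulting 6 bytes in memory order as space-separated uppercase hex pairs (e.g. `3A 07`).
80 41 80 31 A1 9F

line 1 (store): pack op=0x10:6|rd=1:2|rs=2:2|pad=0:6 = 0x4180; little→ 80 41
line 2 (srl): pack op=0xc:6|rd=1:2|rs=2:2|pad=0:6 = 0x3180; little→ 80 31
line 3 (cpi): pack op=0x27:6|rd=3:2|imm=161:8 = 0x9fa1; little→ a1 9f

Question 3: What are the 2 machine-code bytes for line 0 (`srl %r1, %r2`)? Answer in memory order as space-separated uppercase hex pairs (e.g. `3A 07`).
80 31

line 0 (srl): pack op=0xc:6|rd=1:2|rs=2:2|pad=0:6 = 0x3180; little→ 80 31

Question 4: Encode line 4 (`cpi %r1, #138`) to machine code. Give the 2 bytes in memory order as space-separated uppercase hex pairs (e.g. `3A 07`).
8A 9D

4. cpi fields op=0x27:6|rd=1:2|imm=138:8 → word 9d8ah → 8a 9d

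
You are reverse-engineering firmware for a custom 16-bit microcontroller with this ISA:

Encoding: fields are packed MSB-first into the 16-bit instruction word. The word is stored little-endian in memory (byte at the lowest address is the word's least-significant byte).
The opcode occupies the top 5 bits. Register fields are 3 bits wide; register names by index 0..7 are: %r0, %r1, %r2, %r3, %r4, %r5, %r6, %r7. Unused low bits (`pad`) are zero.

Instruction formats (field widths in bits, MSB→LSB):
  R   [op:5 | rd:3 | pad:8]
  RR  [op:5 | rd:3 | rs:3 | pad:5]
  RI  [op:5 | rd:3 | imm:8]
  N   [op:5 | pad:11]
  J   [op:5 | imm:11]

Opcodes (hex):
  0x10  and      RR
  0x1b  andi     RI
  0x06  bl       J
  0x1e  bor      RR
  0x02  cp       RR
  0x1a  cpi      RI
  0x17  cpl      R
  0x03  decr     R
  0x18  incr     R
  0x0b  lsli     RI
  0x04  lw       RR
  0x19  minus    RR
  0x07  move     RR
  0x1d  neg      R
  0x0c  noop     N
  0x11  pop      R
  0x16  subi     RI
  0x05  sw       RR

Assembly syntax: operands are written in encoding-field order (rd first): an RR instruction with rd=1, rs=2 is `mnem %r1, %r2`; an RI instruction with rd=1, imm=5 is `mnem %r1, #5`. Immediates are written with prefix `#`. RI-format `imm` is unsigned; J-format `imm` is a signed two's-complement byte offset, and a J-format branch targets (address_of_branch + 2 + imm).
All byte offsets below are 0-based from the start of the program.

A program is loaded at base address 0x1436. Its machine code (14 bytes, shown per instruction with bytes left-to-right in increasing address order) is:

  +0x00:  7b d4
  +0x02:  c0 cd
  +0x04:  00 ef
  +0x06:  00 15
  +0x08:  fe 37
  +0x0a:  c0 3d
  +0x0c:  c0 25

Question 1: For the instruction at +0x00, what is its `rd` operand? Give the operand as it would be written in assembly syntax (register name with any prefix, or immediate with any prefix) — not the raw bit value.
%r4

[00] 7b d4 → 0xd47b
  op=0xd47b>>11=0x1a ⇒ cpi (RI)
  rd@[10:8]=0x4 ⇒ %r4
  imm@[7:0]=0x7b ⇒ #123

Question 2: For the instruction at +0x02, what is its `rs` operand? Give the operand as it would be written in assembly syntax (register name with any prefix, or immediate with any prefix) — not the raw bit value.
%r6

[02] c0 cd → 0xcdc0
  opcode bits[15:11]=0x19: minus/RR
  [10:8] rd=5 = %r5
  [7:5] rs=6 = %r6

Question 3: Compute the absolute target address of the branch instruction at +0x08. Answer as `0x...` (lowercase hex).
0x143e

@+08  little-endian(fe 37) = 0x37fe
  op=0x37fe>>11=0x6 ⇒ bl (J)
  imm@[10:0]=0x7fe (s11→-2) ⇒ #-2
  target = base 0x1436 + off 0x08 + 2 + imm -2 = 0x143e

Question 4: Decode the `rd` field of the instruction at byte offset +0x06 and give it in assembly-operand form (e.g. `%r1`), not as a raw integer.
%r5

off 0x06: read 00 15 as little → 0x1500
  op=0x1500>>11=0x2 ⇒ cp (RR)
  rd: (w>>8)&0x7=0x5 → %r5
  rs: (w>>5)&0x7=0x0 → %r0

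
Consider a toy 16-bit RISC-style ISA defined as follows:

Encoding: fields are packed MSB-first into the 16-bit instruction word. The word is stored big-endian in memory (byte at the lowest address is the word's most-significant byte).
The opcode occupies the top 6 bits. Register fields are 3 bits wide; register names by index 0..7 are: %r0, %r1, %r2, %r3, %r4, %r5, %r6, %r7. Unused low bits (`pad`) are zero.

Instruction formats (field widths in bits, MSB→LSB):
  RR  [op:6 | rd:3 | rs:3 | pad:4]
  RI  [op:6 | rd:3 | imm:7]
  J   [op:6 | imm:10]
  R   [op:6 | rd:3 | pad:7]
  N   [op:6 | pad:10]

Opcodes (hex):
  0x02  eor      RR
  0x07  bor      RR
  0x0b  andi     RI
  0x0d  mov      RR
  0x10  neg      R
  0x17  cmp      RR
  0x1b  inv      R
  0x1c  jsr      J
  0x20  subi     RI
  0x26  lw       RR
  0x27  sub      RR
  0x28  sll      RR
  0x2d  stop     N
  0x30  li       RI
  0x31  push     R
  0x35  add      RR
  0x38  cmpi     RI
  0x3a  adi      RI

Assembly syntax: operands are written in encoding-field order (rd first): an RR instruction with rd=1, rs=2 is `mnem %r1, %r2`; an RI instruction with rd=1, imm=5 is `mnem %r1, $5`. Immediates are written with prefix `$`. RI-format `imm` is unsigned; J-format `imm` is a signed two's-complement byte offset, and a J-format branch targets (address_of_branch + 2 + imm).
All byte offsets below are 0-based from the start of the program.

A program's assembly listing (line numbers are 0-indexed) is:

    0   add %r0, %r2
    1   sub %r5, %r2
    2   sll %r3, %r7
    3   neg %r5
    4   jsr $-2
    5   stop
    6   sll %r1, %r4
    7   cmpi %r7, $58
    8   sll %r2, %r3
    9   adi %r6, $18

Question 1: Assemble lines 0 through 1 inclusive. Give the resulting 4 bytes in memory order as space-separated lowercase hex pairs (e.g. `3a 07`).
d4 20 9e a0

L0: add op=0x35:6|rd=0:3|rs=2:3|pad=0:4 ⇒ 0xd420 ⇒ big d4 20
L1: sub op=0x27:6|rd=5:3|rs=2:3|pad=0:4 ⇒ 0x9ea0 ⇒ big 9e a0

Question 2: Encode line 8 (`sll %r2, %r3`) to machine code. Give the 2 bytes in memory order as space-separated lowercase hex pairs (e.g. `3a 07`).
8. sll fields op=0x28:6|rd=2:3|rs=3:3|pad=0:4 → word a130h → a1 30

a1 30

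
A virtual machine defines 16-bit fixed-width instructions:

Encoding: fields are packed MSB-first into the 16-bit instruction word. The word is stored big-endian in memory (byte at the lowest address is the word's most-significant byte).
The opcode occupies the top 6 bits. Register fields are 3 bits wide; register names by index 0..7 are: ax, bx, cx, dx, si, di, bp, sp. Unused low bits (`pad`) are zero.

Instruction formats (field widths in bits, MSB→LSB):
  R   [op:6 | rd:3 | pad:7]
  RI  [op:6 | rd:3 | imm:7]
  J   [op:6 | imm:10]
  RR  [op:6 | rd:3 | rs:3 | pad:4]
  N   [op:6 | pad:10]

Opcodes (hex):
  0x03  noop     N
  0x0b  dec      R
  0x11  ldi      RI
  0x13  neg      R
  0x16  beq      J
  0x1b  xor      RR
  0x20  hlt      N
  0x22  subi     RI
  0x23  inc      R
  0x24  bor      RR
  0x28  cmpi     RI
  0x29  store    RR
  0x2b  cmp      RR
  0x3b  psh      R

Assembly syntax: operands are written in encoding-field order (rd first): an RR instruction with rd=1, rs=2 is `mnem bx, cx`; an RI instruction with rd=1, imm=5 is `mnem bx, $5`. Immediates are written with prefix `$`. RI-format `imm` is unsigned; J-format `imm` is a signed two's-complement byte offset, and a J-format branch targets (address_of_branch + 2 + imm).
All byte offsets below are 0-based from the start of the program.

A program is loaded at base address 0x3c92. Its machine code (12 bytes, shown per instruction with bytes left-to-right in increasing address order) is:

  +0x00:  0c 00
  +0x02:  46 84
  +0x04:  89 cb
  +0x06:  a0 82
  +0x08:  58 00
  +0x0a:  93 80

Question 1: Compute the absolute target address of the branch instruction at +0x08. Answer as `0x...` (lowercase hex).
+0x08: 58 00 ⇒ word 0x5800 (big)
  top 6b → 0x16 → beq [J]
  [9:0] imm=0 = $0
  target = base 0x3c92 + off 0x08 + 2 + imm 0 = 0x3c9c

0x3c9c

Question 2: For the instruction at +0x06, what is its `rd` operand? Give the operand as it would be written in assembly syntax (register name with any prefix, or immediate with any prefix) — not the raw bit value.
@+06  big-endian(a0 82) = 0xa082
  op=0xa082>>10=0x28 ⇒ cmpi (RI)
  rd@[9:7]=0x1 ⇒ bx
  imm@[6:0]=0x2 ⇒ $2

bx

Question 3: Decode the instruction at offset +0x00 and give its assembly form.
noop

off 0x00: read 0c 00 as big → 0x0c00
  op=0x0c00>>10=0x3 ⇒ noop (N)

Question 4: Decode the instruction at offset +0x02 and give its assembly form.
+0x02: 46 84 ⇒ word 0x4684 (big)
  op=0x4684>>10=0x11 ⇒ ldi (RI)
  [9:7] rd=5 = di
  [6:0] imm=4 = $4

ldi di, $4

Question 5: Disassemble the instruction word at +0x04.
off 0x04: read 89 cb as big → 0x89cb
  op=0x89cb>>10=0x22 ⇒ subi (RI)
  rd: (w>>7)&0x7=0x3 → dx
  imm: (w>>0)&0x7f=0x4b → $75

subi dx, $75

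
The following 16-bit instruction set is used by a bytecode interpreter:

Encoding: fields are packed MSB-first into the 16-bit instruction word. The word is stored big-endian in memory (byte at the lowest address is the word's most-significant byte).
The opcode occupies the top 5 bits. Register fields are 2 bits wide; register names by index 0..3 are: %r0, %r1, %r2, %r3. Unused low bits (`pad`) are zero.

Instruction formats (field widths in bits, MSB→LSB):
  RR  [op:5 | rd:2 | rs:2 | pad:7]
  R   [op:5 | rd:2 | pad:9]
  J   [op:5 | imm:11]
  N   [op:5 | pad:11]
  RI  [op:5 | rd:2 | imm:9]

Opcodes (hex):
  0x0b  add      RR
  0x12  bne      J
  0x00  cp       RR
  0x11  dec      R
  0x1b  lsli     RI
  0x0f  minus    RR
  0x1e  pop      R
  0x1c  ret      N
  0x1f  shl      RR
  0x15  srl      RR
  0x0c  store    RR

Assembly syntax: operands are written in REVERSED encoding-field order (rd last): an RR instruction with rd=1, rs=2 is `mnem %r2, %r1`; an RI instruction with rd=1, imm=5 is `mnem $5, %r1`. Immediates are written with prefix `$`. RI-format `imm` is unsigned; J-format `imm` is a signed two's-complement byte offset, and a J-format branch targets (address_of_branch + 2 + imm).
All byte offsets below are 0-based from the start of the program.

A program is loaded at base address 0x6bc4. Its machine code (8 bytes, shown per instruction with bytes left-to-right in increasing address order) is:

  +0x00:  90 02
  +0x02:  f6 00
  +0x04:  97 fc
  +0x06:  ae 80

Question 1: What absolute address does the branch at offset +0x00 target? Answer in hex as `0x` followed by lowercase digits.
@+00  big-endian(90 02) = 0x9002
  top 5b → 0x12 → bne [J]
  imm: (w>>0)&0x7ff=0x2 → $2
  target = base 0x6bc4 + off 0x00 + 2 + imm 2 = 0x6bc8

0x6bc8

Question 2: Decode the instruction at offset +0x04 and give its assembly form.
@+04  big-endian(97 fc) = 0x97fc
  top 5b → 0x12 → bne [J]
  imm: (w>>0)&0x7ff=0x7fc (s11→-4) → $-4

bne $-4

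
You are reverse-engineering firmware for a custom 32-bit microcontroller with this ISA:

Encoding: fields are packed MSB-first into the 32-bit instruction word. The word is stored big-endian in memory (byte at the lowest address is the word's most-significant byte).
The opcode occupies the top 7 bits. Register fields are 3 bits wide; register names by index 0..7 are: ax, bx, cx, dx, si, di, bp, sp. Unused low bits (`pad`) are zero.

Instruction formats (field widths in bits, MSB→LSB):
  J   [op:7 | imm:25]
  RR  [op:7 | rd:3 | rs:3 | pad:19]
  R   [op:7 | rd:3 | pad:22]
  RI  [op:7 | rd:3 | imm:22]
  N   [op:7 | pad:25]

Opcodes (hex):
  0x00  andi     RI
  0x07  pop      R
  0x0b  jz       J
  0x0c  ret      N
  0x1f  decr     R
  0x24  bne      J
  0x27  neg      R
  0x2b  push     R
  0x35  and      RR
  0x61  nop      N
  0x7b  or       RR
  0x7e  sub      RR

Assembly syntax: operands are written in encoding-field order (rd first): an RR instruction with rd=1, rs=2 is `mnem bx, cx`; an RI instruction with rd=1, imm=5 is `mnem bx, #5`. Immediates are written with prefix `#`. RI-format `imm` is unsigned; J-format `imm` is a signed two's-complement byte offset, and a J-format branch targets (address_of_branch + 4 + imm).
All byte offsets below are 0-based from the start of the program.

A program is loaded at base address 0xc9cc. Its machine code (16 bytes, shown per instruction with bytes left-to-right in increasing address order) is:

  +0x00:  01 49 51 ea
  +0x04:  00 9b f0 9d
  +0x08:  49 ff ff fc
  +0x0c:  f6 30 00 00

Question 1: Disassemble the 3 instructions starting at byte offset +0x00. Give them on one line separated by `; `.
andi di, #610794; andi cx, #1831069; bne #-4

+0x00: 01 49 51 ea ⇒ word 0x014951ea (big)
  op=0x014951ea>>25=0x0 ⇒ andi (RI)
  [24:22] rd=5 = di
  [21:0] imm=610794 = #610794
+0x04: 00 9b f0 9d ⇒ word 0x009bf09d (big)
  op=0x009bf09d>>25=0x0 ⇒ andi (RI)
  [24:22] rd=2 = cx
  [21:0] imm=1831069 = #1831069
+0x08: 49 ff ff fc ⇒ word 0x49fffffc (big)
  op=0x49fffffc>>25=0x24 ⇒ bne (J)
  [24:0] imm=33554428 (s25→-4) = #-4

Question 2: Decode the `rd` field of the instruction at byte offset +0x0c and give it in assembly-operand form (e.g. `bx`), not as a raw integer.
+0x0c: f6 30 00 00 ⇒ word 0xf6300000 (big)
  top 7b → 0x7b → or [RR]
  [24:22] rd=0 = ax
  [21:19] rs=6 = bp

ax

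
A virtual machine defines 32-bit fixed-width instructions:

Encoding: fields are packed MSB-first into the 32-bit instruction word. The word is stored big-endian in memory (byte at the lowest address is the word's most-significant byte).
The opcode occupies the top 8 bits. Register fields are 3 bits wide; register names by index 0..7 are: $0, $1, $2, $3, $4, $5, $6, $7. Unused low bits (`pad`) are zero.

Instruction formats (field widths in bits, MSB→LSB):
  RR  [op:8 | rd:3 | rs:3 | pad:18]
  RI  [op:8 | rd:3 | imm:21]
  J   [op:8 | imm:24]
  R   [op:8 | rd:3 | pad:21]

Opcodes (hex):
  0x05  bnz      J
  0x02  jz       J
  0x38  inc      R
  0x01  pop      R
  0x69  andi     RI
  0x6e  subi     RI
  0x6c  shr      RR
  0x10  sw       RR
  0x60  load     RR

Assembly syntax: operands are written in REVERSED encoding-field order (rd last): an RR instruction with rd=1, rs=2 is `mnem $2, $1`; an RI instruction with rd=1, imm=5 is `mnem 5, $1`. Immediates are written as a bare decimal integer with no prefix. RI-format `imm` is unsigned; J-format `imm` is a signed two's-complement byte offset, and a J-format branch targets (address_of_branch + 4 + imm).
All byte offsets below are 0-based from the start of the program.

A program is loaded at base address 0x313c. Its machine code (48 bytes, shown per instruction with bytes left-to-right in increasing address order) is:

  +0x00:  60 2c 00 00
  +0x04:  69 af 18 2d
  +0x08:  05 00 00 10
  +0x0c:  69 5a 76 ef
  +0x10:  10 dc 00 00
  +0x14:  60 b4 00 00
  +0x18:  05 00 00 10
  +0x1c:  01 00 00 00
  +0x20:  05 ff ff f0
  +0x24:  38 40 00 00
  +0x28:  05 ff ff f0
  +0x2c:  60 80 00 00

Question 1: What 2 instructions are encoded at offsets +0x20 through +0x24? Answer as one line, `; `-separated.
bnz -16; inc $2

@+20  big-endian(05 ff ff f0) = 0x05fffff0
  op=0x05fffff0>>24=0x5 ⇒ bnz (J)
  imm: (w>>0)&0xffffff=0xfffff0 (s24→-16) → -16
@+24  big-endian(38 40 00 00) = 0x38400000
  op=0x38400000>>24=0x38 ⇒ inc (R)
  rd: (w>>21)&0x7=0x2 → $2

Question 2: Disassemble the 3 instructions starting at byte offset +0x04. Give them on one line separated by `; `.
[04] 69 af 18 2d → 0x69af182d
  opcode bits[31:24]=0x69: andi/RI
  [23:21] rd=5 = $5
  [20:0] imm=989229 = 989229
[08] 05 00 00 10 → 0x05000010
  opcode bits[31:24]=0x5: bnz/J
  [23:0] imm=16 = 16
[0c] 69 5a 76 ef → 0x695a76ef
  opcode bits[31:24]=0x69: andi/RI
  [23:21] rd=2 = $2
  [20:0] imm=1734383 = 1734383

andi 989229, $5; bnz 16; andi 1734383, $2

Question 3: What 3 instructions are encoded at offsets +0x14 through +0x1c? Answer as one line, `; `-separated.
+0x14: 60 b4 00 00 ⇒ word 0x60b40000 (big)
  opcode bits[31:24]=0x60: load/RR
  rd: (w>>21)&0x7=0x5 → $5
  rs: (w>>18)&0x7=0x5 → $5
+0x18: 05 00 00 10 ⇒ word 0x05000010 (big)
  opcode bits[31:24]=0x5: bnz/J
  imm: (w>>0)&0xffffff=0x10 → 16
+0x1c: 01 00 00 00 ⇒ word 0x01000000 (big)
  opcode bits[31:24]=0x1: pop/R
  rd: (w>>21)&0x7=0x0 → $0

load $5, $5; bnz 16; pop $0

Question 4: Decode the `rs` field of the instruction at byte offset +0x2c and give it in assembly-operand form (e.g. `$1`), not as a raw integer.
$0

[2c] 60 80 00 00 → 0x60800000
  top 8b → 0x60 → load [RR]
  rd@[23:21]=0x4 ⇒ $4
  rs@[20:18]=0x0 ⇒ $0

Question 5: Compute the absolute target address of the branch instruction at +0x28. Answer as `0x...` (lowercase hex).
@+28  big-endian(05 ff ff f0) = 0x05fffff0
  op=0x05fffff0>>24=0x5 ⇒ bnz (J)
  imm: (w>>0)&0xffffff=0xfffff0 (s24→-16) → -16
  target = base 0x313c + off 0x28 + 4 + imm -16 = 0x3158

0x3158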